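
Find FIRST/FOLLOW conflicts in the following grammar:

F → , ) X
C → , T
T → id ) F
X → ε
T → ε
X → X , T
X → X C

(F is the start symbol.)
Yes. X → X ',' T with FOLLOW(X) on { ',' }; X → X C with FOLLOW(X) on { ',' }

Nullable non-terminals: T, X.
FIRST sets used below: FIRST(X) = { ',', ε }, FIRST(C) = { ',' }

T: nullable alternative(s) T → ε; FOLLOW(T) = { $, ',' }
  T → id ) F: FIRST \ {ε} = { 'id' } — disjoint from FOLLOW(T)
  T → ε: FIRST \ {ε} = { } — this is the only nullable alternative, skip

X: nullable alternative(s) X → ε; FOLLOW(X) = { $, ',' }
  X → ε: FIRST \ {ε} = { } — this is the only nullable alternative, skip
  X → X , T: FIRST \ {ε} = { ',' } — overlaps FOLLOW(X) on { ',' }: CONFLICT
  X → X C: FIRST \ {ε} = { ',' } — overlaps FOLLOW(X) on { ',' }: CONFLICT

C, F have no nullable alternative, so no FIRST/FOLLOW check is needed there.

So the grammar has 2 FIRST/FOLLOW conflicts (marked CONFLICT above).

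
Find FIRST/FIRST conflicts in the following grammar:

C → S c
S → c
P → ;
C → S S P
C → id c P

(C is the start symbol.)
Yes. C → S c / C → S S P on { 'c' }

A FIRST/FIRST conflict occurs when two productions N → α and N → β for the same non-terminal have FIRST(α) ∩ FIRST(β) ≠ ∅ (with ε ∈ FIRST of a nullable right-hand side, so two nullable alternatives also conflict).

FIRST sets of the non-terminals at (or reachable through a nullable prefix from) the front of some alternative:
  FIRST(S) = { 'c' }

Productions for C:
  C → S c: FIRST = { 'c' }
  C → S S P: FIRST = { 'c' }
  C → id c P: FIRST = { 'id' }
S, P have only one production, so no FIRST/FIRST conflict is possible there.

Conflict for C: C → S c and C → S S P
  Overlap: { 'c' }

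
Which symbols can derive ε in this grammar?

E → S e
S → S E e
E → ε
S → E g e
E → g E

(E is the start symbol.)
{ 'E' }

A non-terminal is nullable if it can derive ε (the empty string): either it has an ε-production, or it has a production whose right-hand side consists entirely of nullable non-terminals.

ε-productions: E → ε
So E is immediately nullable.
No further non-terminal can be added: every production for the remaining non-terminals contains a terminal or a non-nullable non-terminal.
Nullable = { 'E' }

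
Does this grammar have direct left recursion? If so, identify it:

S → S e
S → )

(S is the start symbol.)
Yes, S is left-recursive

S → S e: LEFT RECURSIVE (starts with S)
S → ): starts with ')'

The grammar has direct left recursion on: S.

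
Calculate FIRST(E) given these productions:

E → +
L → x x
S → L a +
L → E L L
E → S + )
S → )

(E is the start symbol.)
FIRST sets of the other non-terminals involved (by the same procedure, iterated to a fixed point):
  FIRST(S) = { ')', '+', 'x' }

From E → +:
  - '+' is a terminal: add '+' and stop
From E → S + ):
  - S is a non-terminal: add FIRST(S) \ {ε} = { ')', '+', 'x' }
    S is not nullable, so stop

Collecting: FIRST(E) = { ')', '+', 'x' }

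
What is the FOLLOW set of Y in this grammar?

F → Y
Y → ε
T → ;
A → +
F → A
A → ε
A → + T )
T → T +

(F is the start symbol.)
To compute FOLLOW(Y), find every occurrence of Y on a right-hand side N → α Y β: add FIRST(β) \ {ε}, and if β is empty or nullable also add FOLLOW(N). Iterate to a fixed point.

In F → Y: Y is at the end, add FOLLOW(F)

The FOLLOW sets referred to above (computed the same way, to a fixed point):
  FOLLOW(F) = { $ }

Taking the union: FOLLOW(Y) = { $ }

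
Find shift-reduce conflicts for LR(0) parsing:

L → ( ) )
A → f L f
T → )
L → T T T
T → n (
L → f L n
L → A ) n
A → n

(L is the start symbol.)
Yes — I7: [A → n .] vs [T → n . (]

Augment with L' → L and build the canonical LR(0) collection (I0 = CLOSURE({[L' → . L]}), then GOTO on every symbol after a dot until no new states appear). It has 19 states:
  I0: { [A → . f L f], [A → . n], [L → . ( ) )], [L → . A ) n], [L → . T T T], [L → . f L n], [L' → . L], [T → . )], [T → . n (] }  — shift
  I1: { [L → ( . ) )] }  — shift
  I2: { [T → ) .] }  — reduce
  I3: { [L → A . ) n] }  — shift
  I4: { [L' → L .] }  — accept
  I5: { [L → T . T T], [T → . )], [T → . n (] }  — shift
  I6: { [A → . f L f], [A → . n], [A → f . L f], [L → . ( ) )], [L → . A ) n], [L → . T T T], [L → . f L n], [L → f . L n], [T → . )], [T → . n (] }  — shift
  I7: { [A → n .], [T → n . (] }  — shift, reduce
  I8: { [T → n ( .] }  — reduce
  I9: { [A → f L . f], [L → f L . n] }  — shift
  I10: { [A → f L f .] }  — reduce
  I11: { [L → f L n .] }  — reduce
  I12: { [L → T T . T], [T → . )], [T → . n (] }  — shift
  I13: { [T → n . (] }  — shift
  I14: { [L → T T T .] }  — reduce
  I15: { [L → A ) . n] }  — shift
  I16: { [L → A ) n .] }  — reduce
  I17: { [L → ( ) . )] }  — shift
  I18: { [L → ( ) ) .] }  — reduce

I7 contains reduce item [A → n .] and shift item [T → n . (] — shift-reduce conflict.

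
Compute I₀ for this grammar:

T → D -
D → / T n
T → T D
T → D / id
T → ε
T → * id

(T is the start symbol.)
First, augment the grammar with T' → T
I₀ = CLOSURE({ [T' → . T] }):
  [T' → . T] has the dot before T: add [T → . D -], [T → . T D], [T → . D / id], [T → .], [T → . * id]
  [T → . D -] has the dot before D: add [D → . / T n]
No further items can be added.

I₀ = { [D → . / T n], [T → . * id], [T → . D -], [T → . D / id], [T → . T D], [T → .], [T' → . T] }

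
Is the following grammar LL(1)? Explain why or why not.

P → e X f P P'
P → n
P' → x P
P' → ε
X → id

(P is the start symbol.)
Relevant sets:
  FOLLOW(P') = { $, 'x' }

For P:
  PREDICT(P → e X f P P') = { 'e' }
  PREDICT(P → n) = { 'n' }
For P':
  PREDICT(P' → x P) = { 'x' }
  PREDICT(P' → ε) = { $, 'x' }
X has a single production, so nothing to check there.

Conflict found: Predict set conflict for P': { 'x' }
The grammar is NOT LL(1).

Answer: No. Predict set conflict for P': { 'x' }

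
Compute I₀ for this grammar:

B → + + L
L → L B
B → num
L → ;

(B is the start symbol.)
{ [B → . + + L], [B → . num], [B' → . B] }

First, augment the grammar with B' → B
I₀ = CLOSURE({ [B' → . B] }):
  [B' → . B] has the dot before B: add [B → . + + L], [B → . num]
No further items can be added.

I₀ = { [B → . + + L], [B → . num], [B' → . B] }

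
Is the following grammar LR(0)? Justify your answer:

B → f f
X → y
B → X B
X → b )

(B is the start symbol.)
Yes, the grammar is LR(0)

A grammar is LR(0) if no state in the canonical LR(0) collection has:
  - both a shift item (dot before a terminal) and a complete item (shift-reduce conflict), or
  - two or more complete items (reduce-reduce conflict; the accept item [B' → B .] counts as a complete item here).

Augment with B' → B and build the canonical LR(0) collection (I0 = CLOSURE({[B' → . B]}), then GOTO on every symbol after a dot until no new states appear). It has 9 states:
  I0: { [B → . X B], [B → . f f], [B' → . B], [X → . b )], [X → . y] }  — shift
  I1: { [B' → B .] }  — accept
  I2: { [B → . X B], [B → . f f], [B → X . B], [X → . b )], [X → . y] }  — shift
  I3: { [X → b . )] }  — shift
  I4: { [B → f . f] }  — shift
  I5: { [X → y .] }  — reduce
  I6: { [B → f f .] }  — reduce
  I7: { [X → b ) .] }  — reduce
  I8: { [B → X B .] }  — reduce

Every state is either a pure shift/goto state or contains exactly one complete item and nothing to shift — no conflicts. The grammar is LR(0).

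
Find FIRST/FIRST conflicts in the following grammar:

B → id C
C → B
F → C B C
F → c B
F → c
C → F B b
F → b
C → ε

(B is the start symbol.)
Yes. C → B / C → F B b on { 'id' }; F → C B C / F → c B on { 'c' }; F → C B C / F → c on { 'c' }; F → C B C / F → b on { 'b' }; F → c B / F → c on { 'c' }

A FIRST/FIRST conflict occurs when two productions N → α and N → β for the same non-terminal have FIRST(α) ∩ FIRST(β) ≠ ∅ (with ε ∈ FIRST of a nullable right-hand side, so two nullable alternatives also conflict).

FIRST sets of the non-terminals at (or reachable through a nullable prefix from) the front of some alternative:
  FIRST(B) = { 'id' }
  FIRST(F) = { 'b', 'c', 'id' }
  FIRST(C) = { 'b', 'c', 'id', ε }

Productions for C:
  C → B: FIRST = { 'id' }
  C → F B b: FIRST = { 'b', 'c', 'id' }
  C → ε: FIRST = { ε }
Productions for F:
  F → C B C: FIRST = { 'b', 'c', 'id' }
  F → c B: FIRST = { 'c' }
  F → c: FIRST = { 'c' }
  F → b: FIRST = { 'b' }
B has only one production, so no FIRST/FIRST conflict is possible there.

Conflict for C: C → B and C → F B b
  Overlap: { 'id' }
Conflict for F: F → C B C and F → c B
  Overlap: { 'c' }
Conflict for F: F → C B C and F → c
  Overlap: { 'c' }
Conflict for F: F → C B C and F → b
  Overlap: { 'b' }
Conflict for F: F → c B and F → c
  Overlap: { 'c' }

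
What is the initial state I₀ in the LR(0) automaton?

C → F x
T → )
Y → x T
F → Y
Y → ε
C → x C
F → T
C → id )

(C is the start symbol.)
{ [C → . F x], [C → . id )], [C → . x C], [C' → . C], [F → . T], [F → . Y], [T → . )], [Y → . x T], [Y → .] }

First, augment the grammar with C' → C
I₀ = CLOSURE({ [C' → . C] }):
  [C' → . C] has the dot before C: add [C → . F x], [C → . x C], [C → . id )]
  [C → . F x] has the dot before F: add [F → . Y], [F → . T]
  [F → . Y] has the dot before Y: add [Y → . x T], [Y → .]
  [F → . T] has the dot before T: add [T → . )]
No further items can be added.

I₀ = { [C → . F x], [C → . id )], [C → . x C], [C' → . C], [F → . T], [F → . Y], [T → . )], [Y → . x T], [Y → .] }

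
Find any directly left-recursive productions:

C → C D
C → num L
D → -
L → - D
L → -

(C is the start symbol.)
Yes, C is left-recursive

Direct left recursion occurs when N → N α for some non-terminal N (the right-hand side begins with the left-hand side itself).

C → C D: LEFT RECURSIVE (starts with C)
C → num L: starts with num
D → -: starts with '-'
L → - D: starts with '-'
L → -: starts with '-'

The grammar has direct left recursion on: C.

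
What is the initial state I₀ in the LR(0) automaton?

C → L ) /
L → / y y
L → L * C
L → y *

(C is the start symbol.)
First, augment the grammar with C' → C
I₀ = CLOSURE({ [C' → . C] }):
  [C' → . C] has the dot before C: add [C → . L ) /]
  [C → . L ) /] has the dot before L: add [L → . / y y], [L → . L * C], [L → . y *]
No further items can be added.

I₀ = { [C → . L ) /], [C' → . C], [L → . / y y], [L → . L * C], [L → . y *] }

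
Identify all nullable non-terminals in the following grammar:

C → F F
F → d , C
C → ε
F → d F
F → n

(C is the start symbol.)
{ 'C' }

ε-productions: C → ε
So C is immediately nullable.
No further non-terminal can be added: every production for the remaining non-terminals contains a terminal or a non-nullable non-terminal.
Nullable = { 'C' }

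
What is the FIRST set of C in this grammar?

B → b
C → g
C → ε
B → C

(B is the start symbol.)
To compute FIRST(C), examine every production with C on the left-hand side, reading each right-hand side left to right until a non-nullable symbol is reached.

From C → g:
  - g is a terminal: add 'g' and stop
From C → ε:
  - ε-production, so ε ∈ FIRST(C)

Collecting: FIRST(C) = { 'g', ε }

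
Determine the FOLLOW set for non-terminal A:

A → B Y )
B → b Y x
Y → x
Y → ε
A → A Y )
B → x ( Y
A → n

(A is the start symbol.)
To compute FOLLOW(A), find every occurrence of A on a right-hand side N → α A β: add FIRST(β) \ {ε}, and if β is empty or nullable also add FOLLOW(N). Iterate to a fixed point.

A is the start symbol, so $ ∈ FOLLOW(A).
In A → A Y ): A is followed by Y ')', add FIRST(Y ')') \ {ε} = { ')', 'x' }

Taking the union: FOLLOW(A) = { $, ')', 'x' }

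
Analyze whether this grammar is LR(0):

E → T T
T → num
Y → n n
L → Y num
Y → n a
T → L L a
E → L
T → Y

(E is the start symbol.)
No. Shift-reduce conflict between [E → L .] and [Y → . n a]

A grammar is LR(0) if no state in the canonical LR(0) collection has:
  - both a shift item (dot before a terminal) and a complete item (shift-reduce conflict), or
  - two or more complete items (reduce-reduce conflict; the accept item [E' → E .] counts as a complete item here).

Augment with E' → E and build the canonical LR(0) collection (I0 = CLOSURE({[E' → . E]}), then GOTO on every symbol after a dot until no new states appear). It has 15 states:
  I0: { [E → . L], [E → . T T], [E' → . E], [L → . Y num], [T → . L L a], [T → . Y], [T → . num], [Y → . n a], [Y → . n n] }  — shift
  I1: { [E' → E .] }  — accept
  I2: { [E → L .], [L → . Y num], [T → L . L a], [Y → . n a], [Y → . n n] }  — shift, reduce
  I3: { [E → T . T], [L → . Y num], [T → . L L a], [T → . Y], [T → . num], [Y → . n a], [Y → . n n] }  — shift
  I4: { [L → Y . num], [T → Y .] }  — shift, reduce
  I5: { [Y → n . a], [Y → n . n] }  — shift
  I6: { [T → num .] }  — reduce
  I7: { [Y → n a .] }  — reduce
  I8: { [Y → n n .] }  — reduce
  I9: { [L → Y num .] }  — reduce
  I10: { [L → . Y num], [T → L . L a], [Y → . n a], [Y → . n n] }  — shift
  I11: { [E → T T .] }  — reduce
  I12: { [T → L L . a] }  — shift
  I13: { [L → Y . num] }  — shift
  I14: { [T → L L a .] }  — reduce

Conflict in state I2:
  Shift-reduce conflict between [E → L .] and [Y → . n a]
So the grammar is NOT LR(0).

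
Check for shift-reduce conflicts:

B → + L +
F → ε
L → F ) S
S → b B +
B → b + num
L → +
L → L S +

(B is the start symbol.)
Yes — I1: [F → .] vs [L → . +]

A shift-reduce conflict occurs when an LR(0) state has both:
  - a complete (reduce) item [A → α .] (dot at the end), and
  - a shift item [B → β . c γ] (dot before a terminal).

Augment with B' → B and build the canonical LR(0) collection (I0 = CLOSURE({[B' → . B]}), then GOTO on every symbol after a dot until no new states appear). It has 17 states:
  I0: { [B → . + L +], [B → . b + num], [B' → . B] }  — shift
  I1: { [B → + . L +], [F → .], [L → . +], [L → . F ) S], [L → . L S +] }  — shift, reduce
  I2: { [B' → B .] }  — accept
  I3: { [B → b . + num] }  — shift
  I4: { [B → b + . num] }  — shift
  I5: { [B → b + num .] }  — reduce
  I6: { [L → + .] }  — reduce
  I7: { [L → F . ) S] }  — shift
  I8: { [B → + L . +], [L → L . S +], [S → . b B +] }  — shift
  I9: { [B → + L + .] }  — reduce
  I10: { [L → L S . +] }  — shift
  I11: { [B → . + L +], [B → . b + num], [S → b . B +] }  — shift
  I12: { [S → b B . +] }  — shift
  I13: { [S → b B + .] }  — reduce
  I14: { [L → L S + .] }  — reduce
  I15: { [L → F ) . S], [S → . b B +] }  — shift
  I16: { [L → F ) S .] }  — reduce

I1 contains reduce item [F → .] and shift item [L → . +] — shift-reduce conflict.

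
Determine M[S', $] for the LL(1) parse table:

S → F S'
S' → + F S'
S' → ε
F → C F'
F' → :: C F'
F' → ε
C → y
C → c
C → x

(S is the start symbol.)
To find M[S', $], we find productions for S' where $ is in the predict set (PREDICT(N → α) = (FIRST(α) \ {ε}) ∪ (FOLLOW(N) if α ⇒* ε)).

Relevant sets:
  FOLLOW(S') = { $ }

S' → + F S': PREDICT = { '+' }
S' → ε: PREDICT = { $ }
  $ is in predict set, so this production goes in M[S', $]

M[S', $] = S' → ε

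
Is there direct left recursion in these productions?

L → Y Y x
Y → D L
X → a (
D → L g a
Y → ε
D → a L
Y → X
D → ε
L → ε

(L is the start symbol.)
No direct left recursion

Direct left recursion occurs when N → N α for some non-terminal N (the right-hand side begins with the left-hand side itself).

L → Y Y x: starts with Y
Y → D L: starts with D
X → a (: starts with a
D → L g a: starts with L
Y → ε: starts with ε
D → a L: starts with a
Y → X: starts with X
D → ε: starts with ε
L → ε: starts with ε

No direct left recursion found.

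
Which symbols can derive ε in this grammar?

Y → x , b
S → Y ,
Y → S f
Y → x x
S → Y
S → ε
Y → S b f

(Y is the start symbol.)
{ 'S' }

ε-productions: S → ε
So S is immediately nullable.
No further non-terminal can be added: every production for the remaining non-terminals contains a terminal or a non-nullable non-terminal.
Nullable = { 'S' }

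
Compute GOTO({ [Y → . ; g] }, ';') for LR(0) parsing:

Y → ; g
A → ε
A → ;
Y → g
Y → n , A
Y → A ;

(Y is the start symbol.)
{ [Y → ; . g] }

GOTO(I, ';') = CLOSURE({ [A → αX.β] : [A → α.Xβ] ∈ I, X = ';' })

Items with dot before ';', with the dot advanced:
  [Y → . ; g] → [Y → ; . g]
Closure adds nothing (no advanced item has the dot before a non-terminal).

GOTO = { [Y → ; . g] }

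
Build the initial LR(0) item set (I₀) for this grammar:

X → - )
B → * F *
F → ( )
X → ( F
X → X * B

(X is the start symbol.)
First, augment the grammar with X' → X
I₀ = CLOSURE({ [X' → . X] }):
  [X' → . X] has the dot before X: add [X → . - )], [X → . ( F], [X → . X * B]
No further items can be added.

I₀ = { [X → . ( F], [X → . - )], [X → . X * B], [X' → . X] }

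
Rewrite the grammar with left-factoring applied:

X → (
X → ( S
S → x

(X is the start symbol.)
X → ( X'
X' → ε
X' → S
S → x

Left-factoring transforms A → αβ₁ | αβ₂ into A → αA' and A' → β₁ | β₂
(α is the longest common prefix among the alternatives). Repeat until
no nonterminal has two alternatives with a common prefix.

Round 1: X has alternatives sharing prefix '('. Introduce X': X → ( X'
  Add: X' → ε
  Add: X' → S

No remaining common prefixes — done.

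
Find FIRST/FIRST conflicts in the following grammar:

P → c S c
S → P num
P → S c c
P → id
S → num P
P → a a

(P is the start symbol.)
Yes. P → c S c / P → S c c on { 'c' }; P → S c c / P → id on { 'id' }; P → S c c / P → a a on { 'a' }; S → P num / S → num P on { 'num' }

FIRST sets of the non-terminals at (or reachable through a nullable prefix from) the front of some alternative:
  FIRST(S) = { 'a', 'c', 'id', 'num' }
  FIRST(P) = { 'a', 'c', 'id', 'num' }

Productions for P:
  P → c S c: FIRST = { 'c' }
  P → S c c: FIRST = { 'a', 'c', 'id', 'num' }
  P → id: FIRST = { 'id' }
  P → a a: FIRST = { 'a' }
Productions for S:
  S → P num: FIRST = { 'a', 'c', 'id', 'num' }
  S → num P: FIRST = { 'num' }

Conflict for P: P → c S c and P → S c c
  Overlap: { 'c' }
Conflict for P: P → S c c and P → id
  Overlap: { 'id' }
Conflict for P: P → S c c and P → a a
  Overlap: { 'a' }
Conflict for S: S → P num and S → num P
  Overlap: { 'num' }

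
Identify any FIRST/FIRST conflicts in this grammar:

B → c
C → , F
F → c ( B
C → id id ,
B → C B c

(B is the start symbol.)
A FIRST/FIRST conflict occurs when two productions N → α and N → β for the same non-terminal have FIRST(α) ∩ FIRST(β) ≠ ∅ (with ε ∈ FIRST of a nullable right-hand side, so two nullable alternatives also conflict).

FIRST sets of the non-terminals at (or reachable through a nullable prefix from) the front of some alternative:
  FIRST(C) = { ',', 'id' }

Productions for B:
  B → c: FIRST = { 'c' }
  B → C B c: FIRST = { ',', 'id' }
Productions for C:
  C → , F: FIRST = { ',' }
  C → id id ,: FIRST = { 'id' }
F has only one production, so no FIRST/FIRST conflict is possible there.

All alternatives of each non-terminal have pairwise disjoint FIRST sets.

Answer: No FIRST/FIRST conflicts.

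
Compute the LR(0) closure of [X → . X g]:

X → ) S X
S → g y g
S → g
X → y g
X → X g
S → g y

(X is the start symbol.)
To compute CLOSURE, for each item [A → α.Bβ] where B is a non-terminal, add [B → .γ] for all productions B → γ; repeat for the newly added items until nothing changes.

Start with: [X → . X g]
  [X → . X g] has the dot before X: add [X → . ) S X], [X → . y g]
No further items can be added.

CLOSURE = { [X → . ) S X], [X → . X g], [X → . y g] }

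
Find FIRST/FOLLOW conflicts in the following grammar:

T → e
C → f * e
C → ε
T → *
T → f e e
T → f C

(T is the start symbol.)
No FIRST/FOLLOW conflicts.

A FIRST/FOLLOW conflict occurs when a non-terminal N has a nullable alternative N → β (β ⇒* ε) and another alternative N → α with FIRST(α) ∩ FOLLOW(N) ≠ ∅: on such a lookahead the parser cannot decide between expanding α and letting N vanish via β.

Nullable non-terminals: C.

C: nullable alternative(s) C → ε; FOLLOW(C) = { $ }
  C → f * e: FIRST \ {ε} = { 'f' } — disjoint from FOLLOW(C)
  C → ε: FIRST \ {ε} = { } — this is the only nullable alternative, skip

T has no nullable alternative, so no FIRST/FOLLOW check is needed there.

No FIRST/FOLLOW conflicts found.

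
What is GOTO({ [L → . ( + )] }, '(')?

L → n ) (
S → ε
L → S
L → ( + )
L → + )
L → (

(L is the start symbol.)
GOTO(I, '(') = CLOSURE({ [A → αX.β] : [A → α.Xβ] ∈ I, X = '(' })

Items with dot before '(', with the dot advanced:
  [L → . ( + )] → [L → ( . + )]
Closure adds nothing (no advanced item has the dot before a non-terminal).

GOTO = { [L → ( . + )] }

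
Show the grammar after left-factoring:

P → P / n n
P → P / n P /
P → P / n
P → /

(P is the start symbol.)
Left-factoring transforms A → αβ₁ | αβ₂ into A → αA' and A' → β₁ | β₂
(α is the longest common prefix among the alternatives). Repeat until
no nonterminal has two alternatives with a common prefix.

Round 1: P has alternatives sharing prefix 'P / n'. Introduce P': P → P / n P'
  Add: P' → n
  Add: P' → P /
  Add: P' → ε

No remaining common prefixes — done.

Resulting grammar:
P → P / n P'
P' → n
P' → P /
P' → ε
P → /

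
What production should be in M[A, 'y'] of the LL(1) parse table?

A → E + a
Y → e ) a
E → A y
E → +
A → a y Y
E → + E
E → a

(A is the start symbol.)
To find M[A, 'y'], we find productions for A where 'y' is in the predict set (PREDICT(N → α) = (FIRST(α) \ {ε}) ∪ (FOLLOW(N) if α ⇒* ε)).

Relevant sets:
  FIRST(E) = { '+', 'a' }

A → E + a: PREDICT = { '+', 'a' }
A → a y Y: PREDICT = { 'a' }

M[A, 'y'] is empty (no production applies)

Answer: Empty (error entry)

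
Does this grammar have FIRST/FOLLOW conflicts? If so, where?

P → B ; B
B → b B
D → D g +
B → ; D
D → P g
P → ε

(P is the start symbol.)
No FIRST/FOLLOW conflicts.

A FIRST/FOLLOW conflict occurs when a non-terminal N has a nullable alternative N → β (β ⇒* ε) and another alternative N → α with FIRST(α) ∩ FOLLOW(N) ≠ ∅: on such a lookahead the parser cannot decide between expanding α and letting N vanish via β.

Nullable non-terminals: P.
FIRST sets used below: FIRST(B) = { ';', 'b' }

P: nullable alternative(s) P → ε; FOLLOW(P) = { $, 'g' }
  P → B ; B: FIRST \ {ε} = { ';', 'b' } — disjoint from FOLLOW(P)
  P → ε: FIRST \ {ε} = { } — this is the only nullable alternative, skip

B, D have no nullable alternative, so no FIRST/FOLLOW check is needed there.

No FIRST/FOLLOW conflicts found.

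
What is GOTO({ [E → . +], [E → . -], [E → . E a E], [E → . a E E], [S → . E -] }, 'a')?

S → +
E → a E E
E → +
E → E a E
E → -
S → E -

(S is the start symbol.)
GOTO(I, 'a') = CLOSURE({ [A → αX.β] : [A → α.Xβ] ∈ I, X = 'a' })

Items with dot before 'a', with the dot advanced:
  [E → . a E E] → [E → a . E E]
Closure of the advanced items:
  [E → a . E E] has the dot before E: add [E → . a E E], [E → . +], [E → . E a E], [E → . -]

GOTO = { [E → . +], [E → . -], [E → . E a E], [E → . a E E], [E → a . E E] }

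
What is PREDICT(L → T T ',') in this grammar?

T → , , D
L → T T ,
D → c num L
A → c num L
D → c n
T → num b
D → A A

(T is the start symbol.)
{ ',', 'num' }

PREDICT(L → T T ',') = (FIRST(RHS) \ {ε}) ∪ (FOLLOW(L) if ε ∈ FIRST(RHS), i.e. RHS ⇒* ε)
FIRST(T) = { ',', 'num' }
FIRST(T T ',') = { ',', 'num' }
ε ∉ FIRST(T T ','), so FOLLOW(L) is not added.
PREDICT(L → T T ',') = { ',', 'num' }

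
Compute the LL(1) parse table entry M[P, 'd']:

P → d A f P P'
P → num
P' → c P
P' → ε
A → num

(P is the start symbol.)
P → d A f P P'

To find M[P, 'd'], we find productions for P where 'd' is in the predict set (PREDICT(N → α) = (FIRST(α) \ {ε}) ∪ (FOLLOW(N) if α ⇒* ε)).

P → d A f P P': PREDICT = { 'd' }
  'd' is in predict set, so this production goes in M[P, 'd']
P → num: PREDICT = { 'num' }

M[P, 'd'] = P → d A f P P'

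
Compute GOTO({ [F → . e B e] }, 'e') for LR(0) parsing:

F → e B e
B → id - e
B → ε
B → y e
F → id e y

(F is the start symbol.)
{ [B → . id - e], [B → . y e], [B → .], [F → e . B e] }

GOTO(I, 'e') = CLOSURE({ [A → αX.β] : [A → α.Xβ] ∈ I, X = 'e' })

Items with dot before 'e', with the dot advanced:
  [F → . e B e] → [F → e . B e]
Closure of the advanced items:
  [F → e . B e] has the dot before B: add [B → . id - e], [B → .], [B → . y e]

GOTO = { [B → . id - e], [B → . y e], [B → .], [F → e . B e] }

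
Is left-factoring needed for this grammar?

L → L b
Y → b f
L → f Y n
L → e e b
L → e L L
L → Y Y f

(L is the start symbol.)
Yes, L has productions with common prefix 'e'

Left-factoring is needed when two productions for the same non-terminal
share a common prefix on the right-hand side.

Productions for L:
  L → L b
  L → f Y n
  L → e e b
  L → e L L
  L → Y Y f

Found common prefix 'e' in productions for L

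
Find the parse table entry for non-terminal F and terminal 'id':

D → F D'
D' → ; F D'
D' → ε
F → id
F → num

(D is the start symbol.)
F → id

To find M[F, 'id'], we find productions for F where 'id' is in the predict set (PREDICT(N → α) = (FIRST(α) \ {ε}) ∪ (FOLLOW(N) if α ⇒* ε)).

F → id: PREDICT = { 'id' }
  'id' is in predict set, so this production goes in M[F, 'id']
F → num: PREDICT = { 'num' }

M[F, 'id'] = F → id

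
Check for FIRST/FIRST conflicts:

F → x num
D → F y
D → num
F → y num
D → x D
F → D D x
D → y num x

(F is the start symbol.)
Yes. F → x num / F → D D x on { 'x' }; F → y num / F → D D x on { 'y' }; D → F y / D → num on { 'num' }; D → F y / D → x D on { 'x' }; D → F y / D → y num x on { 'y' }

A FIRST/FIRST conflict occurs when two productions N → α and N → β for the same non-terminal have FIRST(α) ∩ FIRST(β) ≠ ∅ (with ε ∈ FIRST of a nullable right-hand side, so two nullable alternatives also conflict).

FIRST sets of the non-terminals at (or reachable through a nullable prefix from) the front of some alternative:
  FIRST(D) = { 'num', 'x', 'y' }
  FIRST(F) = { 'num', 'x', 'y' }

Productions for F:
  F → x num: FIRST = { 'x' }
  F → y num: FIRST = { 'y' }
  F → D D x: FIRST = { 'num', 'x', 'y' }
Productions for D:
  D → F y: FIRST = { 'num', 'x', 'y' }
  D → num: FIRST = { 'num' }
  D → x D: FIRST = { 'x' }
  D → y num x: FIRST = { 'y' }

Conflict for F: F → x num and F → D D x
  Overlap: { 'x' }
Conflict for F: F → y num and F → D D x
  Overlap: { 'y' }
Conflict for D: D → F y and D → num
  Overlap: { 'num' }
Conflict for D: D → F y and D → x D
  Overlap: { 'x' }
Conflict for D: D → F y and D → y num x
  Overlap: { 'y' }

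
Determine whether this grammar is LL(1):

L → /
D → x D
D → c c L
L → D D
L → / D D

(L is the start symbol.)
A grammar is LL(1) if for each non-terminal N with multiple productions, the predict sets of those productions are pairwise disjoint, where PREDICT(N → α) = (FIRST(α) \ {ε}) ∪ (FOLLOW(N) if α ⇒* ε).

Relevant sets:
  FIRST(D) = { 'c', 'x' }

For L:
  PREDICT(L → '/') = { '/' }
  PREDICT(L → D D) = { 'c', 'x' }
  PREDICT(L → '/' D D) = { '/' }
For D:
  PREDICT(D → x D) = { 'x' }
  PREDICT(D → c c L) = { 'c' }

Conflict found: Predict set conflict for L: { '/' }
The grammar is NOT LL(1).

Answer: No. Predict set conflict for L: { '/' }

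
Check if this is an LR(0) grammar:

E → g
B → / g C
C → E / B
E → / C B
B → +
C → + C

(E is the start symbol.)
A grammar is LR(0) if no state in the canonical LR(0) collection has:
  - both a shift item (dot before a terminal) and a complete item (shift-reduce conflict), or
  - two or more complete items (reduce-reduce conflict; the accept item [E' → E .] counts as a complete item here).

Augment with E' → E and build the canonical LR(0) collection (I0 = CLOSURE({[E' → . E]}), then GOTO on every symbol after a dot until no new states appear). It has 15 states:
  I0: { [E → . / C B], [E → . g], [E' → . E] }  — shift
  I1: { [C → . + C], [C → . E / B], [E → . / C B], [E → . g], [E → / . C B] }  — shift
  I2: { [E' → E .] }  — accept
  I3: { [E → g .] }  — reduce
  I4: { [C → + . C], [C → . + C], [C → . E / B], [E → . / C B], [E → . g] }  — shift
  I5: { [B → . +], [B → . / g C], [E → / C . B] }  — shift
  I6: { [C → E . / B] }  — shift
  I7: { [B → . +], [B → . / g C], [C → E / . B] }  — shift
  I8: { [B → + .] }  — reduce
  I9: { [B → / . g C] }  — shift
  I10: { [C → E / B .] }  — reduce
  I11: { [B → / g . C], [C → . + C], [C → . E / B], [E → . / C B], [E → . g] }  — shift
  I12: { [B → / g C .] }  — reduce
  I13: { [E → / C B .] }  — reduce
  I14: { [C → + C .] }  — reduce

Every state is either a pure shift/goto state or contains exactly one complete item and nothing to shift — no conflicts. The grammar is LR(0).

Answer: Yes, the grammar is LR(0)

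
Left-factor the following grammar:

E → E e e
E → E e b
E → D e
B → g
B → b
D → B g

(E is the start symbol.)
Left-factoring transforms A → αβ₁ | αβ₂ into A → αA' and A' → β₁ | β₂
(α is the longest common prefix among the alternatives). Repeat until
no nonterminal has two alternatives with a common prefix.

Round 1: E has alternatives sharing prefix 'E e'. Introduce E': E → E e E'
  Add: E' → e
  Add: E' → b

No remaining common prefixes — done.

Resulting grammar:
E → E e E'
E' → e
E' → b
E → D e
B → g
B → b
D → B g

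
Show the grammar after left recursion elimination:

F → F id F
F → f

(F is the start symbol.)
F is directly left-recursive. The standard transformation for
  A → A α₁ | ... | A α_m | β₁ | ... | β_n
is
  A  → β₁ A' | ... | β_n A'
  A' → α₁ A' | ... | α_m A' | ε

F → f becomes F → f F'
F → F id F becomes F' → id F F'
Add F' → ε

Resulting grammar:
F → f F'
F' → id F F'
F' → ε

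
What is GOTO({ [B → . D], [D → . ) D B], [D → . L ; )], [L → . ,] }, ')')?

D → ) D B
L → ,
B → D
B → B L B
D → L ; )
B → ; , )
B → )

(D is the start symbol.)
GOTO(I, ')') = CLOSURE({ [A → αX.β] : [A → α.Xβ] ∈ I, X = ')' })

Items with dot before ')', with the dot advanced:
  [D → . ) D B] → [D → ) . D B]
Closure of the advanced items:
  [D → ) . D B] has the dot before D: add [D → . ) D B], [D → . L ; )]
  [D → . L ; )] has the dot before L: add [L → . ,]

GOTO = { [D → ) . D B], [D → . ) D B], [D → . L ; )], [L → . ,] }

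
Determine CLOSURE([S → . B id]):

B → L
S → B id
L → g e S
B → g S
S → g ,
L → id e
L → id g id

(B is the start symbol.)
{ [B → . L], [B → . g S], [L → . g e S], [L → . id e], [L → . id g id], [S → . B id] }

Start with: [S → . B id]
  [S → . B id] has the dot before B: add [B → . L], [B → . g S]
  [B → . L] has the dot before L: add [L → . g e S], [L → . id e], [L → . id g id]
No further items can be added.

CLOSURE = { [B → . L], [B → . g S], [L → . g e S], [L → . id e], [L → . id g id], [S → . B id] }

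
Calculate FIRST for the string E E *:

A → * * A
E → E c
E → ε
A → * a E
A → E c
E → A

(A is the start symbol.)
{ '*', 'c' }

FIRST sets of the non-terminals involved (from the grammar, by fixed-point iteration):
  FIRST(E) = { '*', 'c', ε }

To compute FIRST(E E *), process the symbols left to right:
Symbol E is a non-terminal. Add FIRST(E) \ {ε} = { '*', 'c' }
E is nullable (ε ∈ FIRST(E)), continue to the next symbol.
Symbol E is a non-terminal. Add FIRST(E) \ {ε} = { '*', 'c' }
E is nullable (ε ∈ FIRST(E)), continue to the next symbol.
Symbol * is a terminal. Add '*' and stop.
FIRST(E E *) = { '*', 'c' }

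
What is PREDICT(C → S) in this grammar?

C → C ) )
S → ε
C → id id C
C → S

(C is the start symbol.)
PREDICT(C → S) = (FIRST(RHS) \ {ε}) ∪ (FOLLOW(C) if ε ∈ FIRST(RHS), i.e. RHS ⇒* ε)
FIRST(S) = { ε }
FIRST(S) = { ε }
ε ∈ FIRST(S) (the right-hand side is nullable), so add FOLLOW(C) = { $, ')' }
PREDICT(C → S) = { $, ')' }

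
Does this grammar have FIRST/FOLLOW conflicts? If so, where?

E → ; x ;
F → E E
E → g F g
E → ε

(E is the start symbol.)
Yes. E → ';' x ';' with FOLLOW(E) on { ';' }; E → g F g with FOLLOW(E) on { 'g' }

Nullable non-terminals: E, F.

E: nullable alternative(s) E → ε; FOLLOW(E) = { $, ';', 'g' }
  E → ; x ;: FIRST \ {ε} = { ';' } — overlaps FOLLOW(E) on { ';' }: CONFLICT
  E → g F g: FIRST \ {ε} = { 'g' } — overlaps FOLLOW(E) on { 'g' }: CONFLICT
  E → ε: FIRST \ {ε} = { } — this is the only nullable alternative, skip
F has a nullable alternative but only one production, so nothing to check.

So the grammar has 2 FIRST/FOLLOW conflicts (marked CONFLICT above).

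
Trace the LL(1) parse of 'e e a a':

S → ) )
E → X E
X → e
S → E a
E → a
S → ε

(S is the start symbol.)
LL(1) parsing maintains a stack (initially the start symbol over $) and the input. At each step: if the stack top is a terminal, match it against the current input token; if it is a non-terminal N, replace it with the RHS of M[N, lookahead] (the unique production whose predict set contains the lookahead).

Stack is shown with the top on the left.

Stack    Input      Action
--------------------------
S $      e e a a $  output S → E a
E a $    e e a a $  output E → X E
X E a $  e e a a $  output X → e
e E a $  e e a a $  match 'e'
E a $    e a a $    output E → X E
X E a $  e a a $    output X → e
e E a $  e a a $    match 'e'
E a $    a a $      output E → a
a a $    a a $      match 'a'
a $      a $        match 'a'
$        $          accept

The string is accepted.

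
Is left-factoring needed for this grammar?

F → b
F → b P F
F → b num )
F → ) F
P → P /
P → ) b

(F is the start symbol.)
Left-factoring is needed when two productions for the same non-terminal
share a common prefix on the right-hand side.

Productions for F:
  F → b
  F → b P F
  F → b num )
  F → ) F
Productions for P:
  P → P /
  P → ) b

Found common prefix 'b' in productions for F

Answer: Yes, F has productions with common prefix 'b'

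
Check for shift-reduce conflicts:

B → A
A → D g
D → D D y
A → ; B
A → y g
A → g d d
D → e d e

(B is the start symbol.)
Augment with B' → B and build the canonical LR(0) collection (I0 = CLOSURE({[B' → . B]}), then GOTO on every symbol after a dot until no new states appear). It has 17 states:
  I0: { [A → . ; B], [A → . D g], [A → . g d d], [A → . y g], [B → . A], [B' → . B], [D → . D D y], [D → . e d e] }  — shift
  I1: { [A → . ; B], [A → . D g], [A → . g d d], [A → . y g], [A → ; . B], [B → . A], [D → . D D y], [D → . e d e] }  — shift
  I2: { [B → A .] }  — reduce
  I3: { [B' → B .] }  — accept
  I4: { [A → D . g], [D → . D D y], [D → . e d e], [D → D . D y] }  — shift
  I5: { [D → e . d e] }  — shift
  I6: { [A → g . d d] }  — shift
  I7: { [A → y . g] }  — shift
  I8: { [A → y g .] }  — reduce
  I9: { [A → g d . d] }  — shift
  I10: { [A → g d d .] }  — reduce
  I11: { [D → e d . e] }  — shift
  I12: { [D → e d e .] }  — reduce
  I13: { [D → . D D y], [D → . e d e], [D → D . D y], [D → D D . y] }  — shift
  I14: { [A → D g .] }  — reduce
  I15: { [D → D D y .] }  — reduce
  I16: { [A → ; B .] }  — reduce

No state contains both a complete item and a shift item.

Answer: No shift-reduce conflicts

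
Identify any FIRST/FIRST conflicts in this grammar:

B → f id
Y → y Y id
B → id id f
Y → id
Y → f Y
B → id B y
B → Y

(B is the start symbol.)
Yes. B → f id / B → Y on { 'f' }; B → id id f / B → id B y on { 'id' }; B → id id f / B → Y on { 'id' }; B → id B y / B → Y on { 'id' }

FIRST sets of the non-terminals at (or reachable through a nullable prefix from) the front of some alternative:
  FIRST(Y) = { 'f', 'id', 'y' }

Productions for B:
  B → f id: FIRST = { 'f' }
  B → id id f: FIRST = { 'id' }
  B → id B y: FIRST = { 'id' }
  B → Y: FIRST = { 'f', 'id', 'y' }
Productions for Y:
  Y → y Y id: FIRST = { 'y' }
  Y → id: FIRST = { 'id' }
  Y → f Y: FIRST = { 'f' }

Conflict for B: B → f id and B → Y
  Overlap: { 'f' }
Conflict for B: B → id id f and B → id B y
  Overlap: { 'id' }
Conflict for B: B → id id f and B → Y
  Overlap: { 'id' }
Conflict for B: B → id B y and B → Y
  Overlap: { 'id' }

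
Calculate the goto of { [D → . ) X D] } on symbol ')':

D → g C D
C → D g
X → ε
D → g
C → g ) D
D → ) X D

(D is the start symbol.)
GOTO(I, ')') = CLOSURE({ [A → αX.β] : [A → α.Xβ] ∈ I, X = ')' })

Items with dot before ')', with the dot advanced:
  [D → . ) X D] → [D → ) . X D]
Closure of the advanced items:
  [D → ) . X D] has the dot before X: add [X → .]

GOTO = { [D → ) . X D], [X → .] }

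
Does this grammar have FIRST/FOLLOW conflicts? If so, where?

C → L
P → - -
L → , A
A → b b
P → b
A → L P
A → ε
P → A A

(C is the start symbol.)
A FIRST/FOLLOW conflict occurs when a non-terminal N has a nullable alternative N → β (β ⇒* ε) and another alternative N → α with FIRST(α) ∩ FOLLOW(N) ≠ ∅: on such a lookahead the parser cannot decide between expanding α and letting N vanish via β.

Nullable non-terminals: A, P.
FIRST sets used below: FIRST(L) = { ',' }, FIRST(A) = { ',', 'b', ε }

A: nullable alternative(s) A → ε; FOLLOW(A) = { $, ',', '-', 'b' }
  A → b b: FIRST \ {ε} = { 'b' } — overlaps FOLLOW(A) on { 'b' }: CONFLICT
  A → L P: FIRST \ {ε} = { ',' } — overlaps FOLLOW(A) on { ',' }: CONFLICT
  A → ε: FIRST \ {ε} = { } — this is the only nullable alternative, skip

P: nullable alternative(s) P → A A; FOLLOW(P) = { $, ',', '-', 'b' }
  P → - -: FIRST \ {ε} = { '-' } — overlaps FOLLOW(P) on { '-' }: CONFLICT
  P → b: FIRST \ {ε} = { 'b' } — overlaps FOLLOW(P) on { 'b' }: CONFLICT
  P → A A: FIRST \ {ε} = { ',', 'b' } — this is the only nullable alternative, skip

C, L have no nullable alternative, so no FIRST/FOLLOW check is needed there.

So the grammar has 4 FIRST/FOLLOW conflicts (marked CONFLICT above).

Answer: Yes. P → '-' '-' with FOLLOW(P) on { '-' }; P → b with FOLLOW(P) on { 'b' }; A → b b with FOLLOW(A) on { 'b' }; A → L P with FOLLOW(A) on { ',' }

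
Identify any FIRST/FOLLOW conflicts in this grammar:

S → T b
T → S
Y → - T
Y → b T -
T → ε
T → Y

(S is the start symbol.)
Yes. T → S with FOLLOW(T) on { '-', 'b' }; T → Y with FOLLOW(T) on { '-', 'b' }

Nullable non-terminals: T.
FIRST sets used below: FIRST(S) = { '-', 'b' }, FIRST(Y) = { '-', 'b' }

T: nullable alternative(s) T → ε; FOLLOW(T) = { '-', 'b' }
  T → S: FIRST \ {ε} = { '-', 'b' } — overlaps FOLLOW(T) on { '-', 'b' }: CONFLICT
  T → ε: FIRST \ {ε} = { } — this is the only nullable alternative, skip
  T → Y: FIRST \ {ε} = { '-', 'b' } — overlaps FOLLOW(T) on { '-', 'b' }: CONFLICT

S, Y have no nullable alternative, so no FIRST/FOLLOW check is needed there.

So the grammar has 2 FIRST/FOLLOW conflicts (marked CONFLICT above).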